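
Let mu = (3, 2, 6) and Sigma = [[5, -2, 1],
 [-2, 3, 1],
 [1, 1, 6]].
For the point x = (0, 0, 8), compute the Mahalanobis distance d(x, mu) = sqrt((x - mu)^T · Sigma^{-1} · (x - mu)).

Step 1 — centre the observation: (x - mu) = (-3, -2, 2).

Step 2 — invert Sigma (cofactor / det for 3×3, or solve directly):
  Sigma^{-1} = [[0.3148, 0.2407, -0.0926],
 [0.2407, 0.537, -0.1296],
 [-0.0926, -0.1296, 0.2037]].

Step 3 — form the quadratic (x - mu)^T · Sigma^{-1} · (x - mu):
  Sigma^{-1} · (x - mu) = (-1.6111, -2.0556, 0.9444).
  (x - mu)^T · [Sigma^{-1} · (x - mu)] = (-3)·(-1.6111) + (-2)·(-2.0556) + (2)·(0.9444) = 10.8333.

Step 4 — take square root: d = √(10.8333) ≈ 3.2914.

d(x, mu) = √(10.8333) ≈ 3.2914


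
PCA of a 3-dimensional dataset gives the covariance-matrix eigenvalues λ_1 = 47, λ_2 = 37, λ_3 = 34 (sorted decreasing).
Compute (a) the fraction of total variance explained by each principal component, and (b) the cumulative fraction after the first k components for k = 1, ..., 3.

Step 1 — total variance = trace(Sigma) = Σ λ_i = 47 + 37 + 34 = 118.

Step 2 — fraction explained by component i = λ_i / Σ λ:
  PC1: 47/118 = 0.3983
  PC2: 37/118 = 0.3136
  PC3: 34/118 = 0.2881

Step 3 — cumulative fraction after k components = (λ_1 + ... + λ_k) / Σ λ:
  k = 1: 47/118 = 0.3983
  k = 2: (47 + 37)/118 = 84/118 = 0.7119
  k = 3: (47 + 37 + 34)/118 = 118/118 = 1

Summary (fraction, with percent):

explained: PC1 0.3983 (39.83%), PC2 0.3136 (31.36%), PC3 0.2881 (28.81%);  cumulative: 0.3983, 0.7119, 1


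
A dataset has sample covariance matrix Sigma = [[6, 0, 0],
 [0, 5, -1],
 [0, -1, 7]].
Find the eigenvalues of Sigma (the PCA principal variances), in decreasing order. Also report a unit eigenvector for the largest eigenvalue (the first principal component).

Step 1 — characteristic polynomial p(λ) = det(λI - Sigma) = λ³ - tr·λ² + c_1·λ - det, where tr = trace, c_1 = sum of the principal 2×2 minors, det = det(Sigma):
  tr = 6 + 5 + 7 = 18,
  c_1 = (6·5 - (0)²) + (6·7 - (0)²) + (5·7 - (-1)²) = 30 + 42 + 34 = 106,
  det = 6·(5·7 - (-1)²) - (0)·((0)·7 - (-1)·(0)) + (0)·((0)·(-1) - 5·(0)) = 6·(34) - (0)·(0) + (0)·(0) = 204.
  So p(λ) = λ³ - 18λ² + 106λ - 204.
Step 2 — look for an integer root (rational root theorem: any rational root is an integer divisor of 204). Testing λ = 6:
  p(6) = 216 - 648 + 636 - 204 = 0  ✓
  Dividing out (λ - 6): p(λ) = (λ - 6)(λ² - 12λ + 34).
Step 3 — remaining eigenvalues from the quadratic λ² - 12λ + 34 = 0:
  Δ = 12² - 4·34 = 144 - 136 = 8,  λ = (12 ± √8)/2 = (12 ± 2.8284)/2 ≈ 7.4142 or 4.5858.
  Sorted: λ_1 = 7.4142,  λ_2 = 6,  λ_3 = 4.5858  (check: sum = 18 = tr ✓).

Step 4 — unit eigenvector for λ_1 ≈ 7.4142: v spans the null space of (Sigma - λ_1 I), whose rows are
  r_1 = (-1.4142, 0, 0),  r_2 = (0, -2.4142, -1),  r_3 = (0, -1, -0.4142).
  v is orthogonal to every row, so take v ∝ r_1 × r_2 = ((0)·(-1) - (0)·(-2.4142), (0)·(0) - (-1.4142)·(-1), (-1.4142)·(-2.4142) - (0)·(0)) ≈ (0, -1.4142, 3.4142).
  Rescale (multiply by -1 so the first nonzero entry is positive): u = (0, 1.4142, -3.4142).
  ||u|| = √((0)² + (1.4142)² + (-3.4142)²) = √(13.6569) ≈ 3.6955,  v_1 = u/||u|| ≈ (0, 0.3827, -0.9239) (||v_1|| = 1).

λ_1 = 7.4142,  λ_2 = 6,  λ_3 = 4.5858;  v_1 ≈ (0, 0.3827, -0.9239)


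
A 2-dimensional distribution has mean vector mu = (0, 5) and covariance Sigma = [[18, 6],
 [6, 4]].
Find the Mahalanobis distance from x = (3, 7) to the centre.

Step 1 — centre the observation: (x - mu) = (3, 2).

Step 2 — invert Sigma. det(Sigma) = 18·4 - (6)² = 36.
  Sigma^{-1} = (1/det) · [[d, -b], [-b, a]] = [[0.1111, -0.1667],
 [-0.1667, 0.5]].

Step 3 — form the quadratic (x - mu)^T · Sigma^{-1} · (x - mu):
  Sigma^{-1} · (x - mu) = (0, 0.5).
  (x - mu)^T · [Sigma^{-1} · (x - mu)] = (3)·(0) + (2)·(0.5) = 1.

Step 4 — take square root: d = √(1) ≈ 1.

d(x, mu) = √(1) ≈ 1


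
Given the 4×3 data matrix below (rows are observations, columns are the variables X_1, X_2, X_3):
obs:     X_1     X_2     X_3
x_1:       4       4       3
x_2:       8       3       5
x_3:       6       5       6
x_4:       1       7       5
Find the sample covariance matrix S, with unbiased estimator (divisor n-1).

Step 1 — column means:
  mean(X_1) = (4 + 8 + 6 + 1) / 4 = 19/4 = 4.75
  mean(X_2) = (4 + 3 + 5 + 7) / 4 = 19/4 = 4.75
  mean(X_3) = (3 + 5 + 6 + 5) / 4 = 19/4 = 4.75

Step 2 — sample covariance S[i,j] = (1/(n-1)) · Σ_k (x_{k,i} - mean_i) · (x_{k,j} - mean_j), with n-1 = 3.
  S[X_1,X_1] = ((-0.75)·(-0.75) + (3.25)·(3.25) + (1.25)·(1.25) + (-3.75)·(-3.75)) / 3 = 26.75/3 = 8.9167
  S[X_1,X_2] = ((-0.75)·(-0.75) + (3.25)·(-1.75) + (1.25)·(0.25) + (-3.75)·(2.25)) / 3 = -13.25/3 = -4.4167
  S[X_1,X_3] = ((-0.75)·(-1.75) + (3.25)·(0.25) + (1.25)·(1.25) + (-3.75)·(0.25)) / 3 = 2.75/3 = 0.9167
  S[X_2,X_2] = ((-0.75)·(-0.75) + (-1.75)·(-1.75) + (0.25)·(0.25) + (2.25)·(2.25)) / 3 = 8.75/3 = 2.9167
  S[X_2,X_3] = ((-0.75)·(-1.75) + (-1.75)·(0.25) + (0.25)·(1.25) + (2.25)·(0.25)) / 3 = 1.75/3 = 0.5833
  S[X_3,X_3] = ((-1.75)·(-1.75) + (0.25)·(0.25) + (1.25)·(1.25) + (0.25)·(0.25)) / 3 = 4.75/3 = 1.5833

S is symmetric (S[j,i] = S[i,j]). Assembling:

S = [[8.9167, -4.4167, 0.9167],
 [-4.4167, 2.9167, 0.5833],
 [0.9167, 0.5833, 1.5833]]


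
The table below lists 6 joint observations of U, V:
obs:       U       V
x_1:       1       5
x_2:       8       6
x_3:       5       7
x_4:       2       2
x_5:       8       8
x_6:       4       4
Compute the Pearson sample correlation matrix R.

Step 1 — column means:
  mean(U) = (1 + 8 + 5 + 2 + 8 + 4) / 6 = 28/6 = 4.6667
  mean(V) = (5 + 6 + 7 + 2 + 8 + 4) / 6 = 32/6 = 5.3333

Step 2 — sample variances and covariances s[i,j] = (1/(n-1)) · Σ_k (x_{k,i} - mean_i) · (x_{k,j} - mean_j), with n-1 = 5:
  s[U,U] = ((-3.6667)·(-3.6667) + (3.3333)·(3.3333) + (0.3333)·(0.3333) + (-2.6667)·(-2.6667) + (3.3333)·(3.3333) + (-0.6667)·(-0.6667)) / 5 = 43.3333/5 = 8.6667
  s[U,V] = ((-3.6667)·(-0.3333) + (3.3333)·(0.6667) + (0.3333)·(1.6667) + (-2.6667)·(-3.3333) + (3.3333)·(2.6667) + (-0.6667)·(-1.3333)) / 5 = 22.6667/5 = 4.5333
  s[V,V] = ((-0.3333)·(-0.3333) + (0.6667)·(0.6667) + (1.6667)·(1.6667) + (-3.3333)·(-3.3333) + (2.6667)·(2.6667) + (-1.3333)·(-1.3333)) / 5 = 23.3333/5 = 4.6667
  Sample standard deviations s_i = √(s[i,i]):
  s(U) = √(8.6667) = 2.9439
  s(V) = √(4.6667) = 2.1602

Step 3 — r_{ij} = s_{ij} / (s_i · s_j):
  r[U,U] = 1 (diagonal).
  r[U,V] = 4.5333 / (2.9439 · 2.1602) = 4.5333 / 6.3596 = 0.7128
  r[V,V] = 1 (diagonal).

R is symmetric with unit diagonal. Assembling:

R = [[1, 0.7128],
 [0.7128, 1]]


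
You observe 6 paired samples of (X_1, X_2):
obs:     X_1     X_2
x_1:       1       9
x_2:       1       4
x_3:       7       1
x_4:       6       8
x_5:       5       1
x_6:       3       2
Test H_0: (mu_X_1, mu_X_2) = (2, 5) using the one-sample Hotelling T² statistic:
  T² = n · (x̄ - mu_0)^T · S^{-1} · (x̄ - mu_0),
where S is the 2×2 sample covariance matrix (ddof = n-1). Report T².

Step 1 — sample mean vector:
  mean(X_1) = (1 + 1 + 7 + 6 + 5 + 3) / 6 = 23/6 = 3.8333
  mean(X_2) = (9 + 4 + 1 + 8 + 1 + 2) / 6 = 25/6 = 4.1667
  x̄ = (3.8333, 4.1667),  deviation x̄ - mu_0 = (3.8333, 4.1667) - (2, 5) = (1.8333, -0.8333).

Step 2 — sample covariance matrix, S[i,j] = (1/(n-1)) · Σ_k (x_{k,i} - mean_i) · (x_{k,j} - mean_j), divisor n-1 = 5:
  S[X_1,X_1] = ((-2.8333)·(-2.8333) + (-2.8333)·(-2.8333) + (3.1667)·(3.1667) + (2.1667)·(2.1667) + (1.1667)·(1.1667) + (-0.8333)·(-0.8333)) / 5 = 32.8333/5 = 6.5667
  S[X_1,X_2] = ((-2.8333)·(4.8333) + (-2.8333)·(-0.1667) + (3.1667)·(-3.1667) + (2.1667)·(3.8333) + (1.1667)·(-3.1667) + (-0.8333)·(-2.1667)) / 5 = -16.8333/5 = -3.3667
  S[X_2,X_2] = ((4.8333)·(4.8333) + (-0.1667)·(-0.1667) + (-3.1667)·(-3.1667) + (3.8333)·(3.8333) + (-3.1667)·(-3.1667) + (-2.1667)·(-2.1667)) / 5 = 62.8333/5 = 12.5667
  S = [[6.5667, -3.3667],
 [-3.3667, 12.5667]].

Step 3 — invert S. det(S) = 6.5667·12.5667 - (-3.3667)² = 71.1867.
  S^{-1} = (1/det) · [[d, -b], [-b, a]] = [[0.1765, 0.0473],
 [0.0473, 0.0922]].

Step 4 — quadratic form (x̄ - mu_0)^T · S^{-1} · (x̄ - mu_0):
  S^{-1} · (x̄ - mu_0) = (0.2842, 0.0098),
  (x̄ - mu_0)^T · [...] = (1.8333)·(0.2842) + (-0.8333)·(0.0098) = 0.5129.

Step 5 — scale by n: T² = 6 · 0.5129 = 3.0774.

T² ≈ 3.0774


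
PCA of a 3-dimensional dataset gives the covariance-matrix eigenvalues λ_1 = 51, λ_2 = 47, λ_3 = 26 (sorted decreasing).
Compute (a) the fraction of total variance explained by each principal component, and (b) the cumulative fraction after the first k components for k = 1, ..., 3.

Step 1 — total variance = trace(Sigma) = Σ λ_i = 51 + 47 + 26 = 124.

Step 2 — fraction explained by component i = λ_i / Σ λ:
  PC1: 51/124 = 0.4113
  PC2: 47/124 = 0.379
  PC3: 26/124 = 0.2097

Step 3 — cumulative fraction after k components = (λ_1 + ... + λ_k) / Σ λ:
  k = 1: 51/124 = 0.4113
  k = 2: (51 + 47)/124 = 98/124 = 0.7903
  k = 3: (51 + 47 + 26)/124 = 124/124 = 1

Summary (fraction, with percent):

explained: PC1 0.4113 (41.13%), PC2 0.379 (37.9%), PC3 0.2097 (20.97%);  cumulative: 0.4113, 0.7903, 1


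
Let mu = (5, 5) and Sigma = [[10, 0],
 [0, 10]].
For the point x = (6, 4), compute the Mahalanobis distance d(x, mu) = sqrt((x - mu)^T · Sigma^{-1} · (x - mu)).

Step 1 — centre the observation: (x - mu) = (1, -1).

Step 2 — invert Sigma. det(Sigma) = 10·10 - (0)² = 100.
  Sigma^{-1} = (1/det) · [[d, -b], [-b, a]] = [[0.1, 0],
 [0, 0.1]].

Step 3 — form the quadratic (x - mu)^T · Sigma^{-1} · (x - mu):
  Sigma^{-1} · (x - mu) = (0.1, -0.1).
  (x - mu)^T · [Sigma^{-1} · (x - mu)] = (1)·(0.1) + (-1)·(-0.1) = 0.2.

Step 4 — take square root: d = √(0.2) ≈ 0.4472.

d(x, mu) = √(0.2) ≈ 0.4472


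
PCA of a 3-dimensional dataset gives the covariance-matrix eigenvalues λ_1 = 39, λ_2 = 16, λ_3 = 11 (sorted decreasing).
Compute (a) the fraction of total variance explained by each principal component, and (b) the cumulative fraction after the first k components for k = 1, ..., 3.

Step 1 — total variance = trace(Sigma) = Σ λ_i = 39 + 16 + 11 = 66.

Step 2 — fraction explained by component i = λ_i / Σ λ:
  PC1: 39/66 = 0.5909
  PC2: 16/66 = 0.2424
  PC3: 11/66 = 0.1667

Step 3 — cumulative fraction after k components = (λ_1 + ... + λ_k) / Σ λ:
  k = 1: 39/66 = 0.5909
  k = 2: (39 + 16)/66 = 55/66 = 0.8333
  k = 3: (39 + 16 + 11)/66 = 66/66 = 1

Summary (fraction, with percent):

explained: PC1 0.5909 (59.09%), PC2 0.2424 (24.24%), PC3 0.1667 (16.67%);  cumulative: 0.5909, 0.8333, 1


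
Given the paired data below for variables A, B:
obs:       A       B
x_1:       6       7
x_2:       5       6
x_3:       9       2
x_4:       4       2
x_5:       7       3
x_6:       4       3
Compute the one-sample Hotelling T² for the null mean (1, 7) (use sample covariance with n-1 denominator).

Step 1 — sample mean vector:
  mean(A) = (6 + 5 + 9 + 4 + 7 + 4) / 6 = 35/6 = 5.8333
  mean(B) = (7 + 6 + 2 + 2 + 3 + 3) / 6 = 23/6 = 3.8333
  x̄ = (5.8333, 3.8333),  deviation x̄ - mu_0 = (5.8333, 3.8333) - (1, 7) = (4.8333, -3.1667).

Step 2 — sample covariance matrix, S[i,j] = (1/(n-1)) · Σ_k (x_{k,i} - mean_i) · (x_{k,j} - mean_j), divisor n-1 = 5:
  S[A,A] = ((0.1667)·(0.1667) + (-0.8333)·(-0.8333) + (3.1667)·(3.1667) + (-1.8333)·(-1.8333) + (1.1667)·(1.1667) + (-1.8333)·(-1.8333)) / 5 = 18.8333/5 = 3.7667
  S[A,B] = ((0.1667)·(3.1667) + (-0.8333)·(2.1667) + (3.1667)·(-1.8333) + (-1.8333)·(-1.8333) + (1.1667)·(-0.8333) + (-1.8333)·(-0.8333)) / 5 = -3.1667/5 = -0.6333
  S[B,B] = ((3.1667)·(3.1667) + (2.1667)·(2.1667) + (-1.8333)·(-1.8333) + (-1.8333)·(-1.8333) + (-0.8333)·(-0.8333) + (-0.8333)·(-0.8333)) / 5 = 22.8333/5 = 4.5667
  S = [[3.7667, -0.6333],
 [-0.6333, 4.5667]].

Step 3 — invert S. det(S) = 3.7667·4.5667 - (-0.6333)² = 16.8.
  S^{-1} = (1/det) · [[d, -b], [-b, a]] = [[0.2718, 0.0377],
 [0.0377, 0.2242]].

Step 4 — quadratic form (x̄ - mu_0)^T · S^{-1} · (x̄ - mu_0):
  S^{-1} · (x̄ - mu_0) = (1.1944, -0.5278),
  (x̄ - mu_0)^T · [...] = (4.8333)·(1.1944) + (-3.1667)·(-0.5278) = 7.4444.

Step 5 — scale by n: T² = 6 · 7.4444 = 44.6667.

T² ≈ 44.6667


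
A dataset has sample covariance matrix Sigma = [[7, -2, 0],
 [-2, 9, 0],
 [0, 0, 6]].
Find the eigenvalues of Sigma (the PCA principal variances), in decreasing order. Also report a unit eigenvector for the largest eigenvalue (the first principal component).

Step 1 — characteristic polynomial p(λ) = det(λI - Sigma) = λ³ - tr·λ² + c_1·λ - det, where tr = trace, c_1 = sum of the principal 2×2 minors, det = det(Sigma):
  tr = 7 + 9 + 6 = 22,
  c_1 = (7·9 - (-2)²) + (7·6 - (0)²) + (9·6 - (0)²) = 59 + 42 + 54 = 155,
  det = 7·(9·6 - (0)²) - (-2)·((-2)·6 - (0)·(0)) + (0)·((-2)·(0) - 9·(0)) = 7·(54) - (-2)·(-12) + (0)·(0) = 354.
  So p(λ) = λ³ - 22λ² + 155λ - 354.
Step 2 — look for an integer root (rational root theorem: any rational root is an integer divisor of 354). Testing λ = 6:
  p(6) = 216 - 792 + 930 - 354 = 0  ✓
  Dividing out (λ - 6): p(λ) = (λ - 6)(λ² - 16λ + 59).
Step 3 — remaining eigenvalues from the quadratic λ² - 16λ + 59 = 0:
  Δ = 16² - 4·59 = 256 - 236 = 20,  λ = (16 ± √20)/2 = (16 ± 4.4721)/2 ≈ 10.2361 or 5.7639.
  Sorted: λ_1 = 10.2361,  λ_2 = 6,  λ_3 = 5.7639  (check: sum = 22 = tr ✓).

Step 4 — unit eigenvector for λ_1 ≈ 10.2361: v spans the null space of (Sigma - λ_1 I), whose rows are
  r_1 = (-3.2361, -2, 0),  r_2 = (-2, -1.2361, 0),  r_3 = (0, 0, -4.2361).
  v is orthogonal to every row, so take v ∝ r_1 × r_3 = ((-2)·(-4.2361) - (0)·(0), (0)·(0) - (-3.2361)·(-4.2361), (-3.2361)·(0) - (-2)·(0)) ≈ (8.4721, -13.7082, 0).
  Let u = (8.4721, -13.7082, 0).
  ||u|| = √((8.4721)² + (-13.7082)² + (0)²) = √(259.6919) ≈ 16.115,  v_1 = u/||u|| ≈ (0.5257, -0.8507, 0) (||v_1|| = 1).

λ_1 = 10.2361,  λ_2 = 6,  λ_3 = 5.7639;  v_1 ≈ (0.5257, -0.8507, 0)


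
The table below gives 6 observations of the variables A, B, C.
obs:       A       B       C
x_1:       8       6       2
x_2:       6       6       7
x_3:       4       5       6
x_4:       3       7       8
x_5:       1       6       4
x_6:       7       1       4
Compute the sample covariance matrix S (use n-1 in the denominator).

Step 1 — column means:
  mean(A) = (8 + 6 + 4 + 3 + 1 + 7) / 6 = 29/6 = 4.8333
  mean(B) = (6 + 6 + 5 + 7 + 6 + 1) / 6 = 31/6 = 5.1667
  mean(C) = (2 + 7 + 6 + 8 + 4 + 4) / 6 = 31/6 = 5.1667

Step 2 — sample covariance S[i,j] = (1/(n-1)) · Σ_k (x_{k,i} - mean_i) · (x_{k,j} - mean_j), with n-1 = 5.
  S[A,A] = ((3.1667)·(3.1667) + (1.1667)·(1.1667) + (-0.8333)·(-0.8333) + (-1.8333)·(-1.8333) + (-3.8333)·(-3.8333) + (2.1667)·(2.1667)) / 5 = 34.8333/5 = 6.9667
  S[A,B] = ((3.1667)·(0.8333) + (1.1667)·(0.8333) + (-0.8333)·(-0.1667) + (-1.8333)·(1.8333) + (-3.8333)·(0.8333) + (2.1667)·(-4.1667)) / 5 = -11.8333/5 = -2.3667
  S[A,C] = ((3.1667)·(-3.1667) + (1.1667)·(1.8333) + (-0.8333)·(0.8333) + (-1.8333)·(2.8333) + (-3.8333)·(-1.1667) + (2.1667)·(-1.1667)) / 5 = -11.8333/5 = -2.3667
  S[B,B] = ((0.8333)·(0.8333) + (0.8333)·(0.8333) + (-0.1667)·(-0.1667) + (1.8333)·(1.8333) + (0.8333)·(0.8333) + (-4.1667)·(-4.1667)) / 5 = 22.8333/5 = 4.5667
  S[B,C] = ((0.8333)·(-3.1667) + (0.8333)·(1.8333) + (-0.1667)·(0.8333) + (1.8333)·(2.8333) + (0.8333)·(-1.1667) + (-4.1667)·(-1.1667)) / 5 = 7.8333/5 = 1.5667
  S[C,C] = ((-3.1667)·(-3.1667) + (1.8333)·(1.8333) + (0.8333)·(0.8333) + (2.8333)·(2.8333) + (-1.1667)·(-1.1667) + (-1.1667)·(-1.1667)) / 5 = 24.8333/5 = 4.9667

S is symmetric (S[j,i] = S[i,j]). Assembling:

S = [[6.9667, -2.3667, -2.3667],
 [-2.3667, 4.5667, 1.5667],
 [-2.3667, 1.5667, 4.9667]]


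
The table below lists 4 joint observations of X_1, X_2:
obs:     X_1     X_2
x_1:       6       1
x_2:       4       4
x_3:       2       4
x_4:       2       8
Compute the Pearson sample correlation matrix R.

Step 1 — column means:
  mean(X_1) = (6 + 4 + 2 + 2) / 4 = 14/4 = 3.5
  mean(X_2) = (1 + 4 + 4 + 8) / 4 = 17/4 = 4.25

Step 2 — sample variances and covariances s[i,j] = (1/(n-1)) · Σ_k (x_{k,i} - mean_i) · (x_{k,j} - mean_j), with n-1 = 3:
  s[X_1,X_1] = ((2.5)·(2.5) + (0.5)·(0.5) + (-1.5)·(-1.5) + (-1.5)·(-1.5)) / 3 = 11/3 = 3.6667
  s[X_1,X_2] = ((2.5)·(-3.25) + (0.5)·(-0.25) + (-1.5)·(-0.25) + (-1.5)·(3.75)) / 3 = -13.5/3 = -4.5
  s[X_2,X_2] = ((-3.25)·(-3.25) + (-0.25)·(-0.25) + (-0.25)·(-0.25) + (3.75)·(3.75)) / 3 = 24.75/3 = 8.25
  Sample standard deviations s_i = √(s[i,i]):
  s(X_1) = √(3.6667) = 1.9149
  s(X_2) = √(8.25) = 2.8723

Step 3 — r_{ij} = s_{ij} / (s_i · s_j):
  r[X_1,X_1] = 1 (diagonal).
  r[X_1,X_2] = -4.5 / (1.9149 · 2.8723) = -4.5 / 5.5 = -0.8182
  r[X_2,X_2] = 1 (diagonal).

R is symmetric with unit diagonal. Assembling:

R = [[1, -0.8182],
 [-0.8182, 1]]


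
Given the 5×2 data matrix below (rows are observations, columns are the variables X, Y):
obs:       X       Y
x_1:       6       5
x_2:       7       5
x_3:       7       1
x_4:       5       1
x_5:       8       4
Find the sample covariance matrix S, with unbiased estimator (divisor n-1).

Step 1 — column means:
  mean(X) = (6 + 7 + 7 + 5 + 8) / 5 = 33/5 = 6.6
  mean(Y) = (5 + 5 + 1 + 1 + 4) / 5 = 16/5 = 3.2

Step 2 — sample covariance S[i,j] = (1/(n-1)) · Σ_k (x_{k,i} - mean_i) · (x_{k,j} - mean_j), with n-1 = 4.
  S[X,X] = ((-0.6)·(-0.6) + (0.4)·(0.4) + (0.4)·(0.4) + (-1.6)·(-1.6) + (1.4)·(1.4)) / 4 = 5.2/4 = 1.3
  S[X,Y] = ((-0.6)·(1.8) + (0.4)·(1.8) + (0.4)·(-2.2) + (-1.6)·(-2.2) + (1.4)·(0.8)) / 4 = 3.4/4 = 0.85
  S[Y,Y] = ((1.8)·(1.8) + (1.8)·(1.8) + (-2.2)·(-2.2) + (-2.2)·(-2.2) + (0.8)·(0.8)) / 4 = 16.8/4 = 4.2

S is symmetric (S[j,i] = S[i,j]). Assembling:

S = [[1.3, 0.85],
 [0.85, 4.2]]


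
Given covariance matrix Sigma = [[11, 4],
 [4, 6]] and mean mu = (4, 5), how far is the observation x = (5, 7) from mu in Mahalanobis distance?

Step 1 — centre the observation: (x - mu) = (1, 2).

Step 2 — invert Sigma. det(Sigma) = 11·6 - (4)² = 50.
  Sigma^{-1} = (1/det) · [[d, -b], [-b, a]] = [[0.12, -0.08],
 [-0.08, 0.22]].

Step 3 — form the quadratic (x - mu)^T · Sigma^{-1} · (x - mu):
  Sigma^{-1} · (x - mu) = (-0.04, 0.36).
  (x - mu)^T · [Sigma^{-1} · (x - mu)] = (1)·(-0.04) + (2)·(0.36) = 0.68.

Step 4 — take square root: d = √(0.68) ≈ 0.8246.

d(x, mu) = √(0.68) ≈ 0.8246


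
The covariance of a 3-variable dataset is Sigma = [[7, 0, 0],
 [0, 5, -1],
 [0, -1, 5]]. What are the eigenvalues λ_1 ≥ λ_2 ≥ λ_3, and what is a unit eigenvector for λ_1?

Step 1 — characteristic polynomial p(λ) = det(λI - Sigma) = λ³ - tr·λ² + c_1·λ - det, where tr = trace, c_1 = sum of the principal 2×2 minors, det = det(Sigma):
  tr = 7 + 5 + 5 = 17,
  c_1 = (7·5 - (0)²) + (7·5 - (0)²) + (5·5 - (-1)²) = 35 + 35 + 24 = 94,
  det = 7·(5·5 - (-1)²) - (0)·((0)·5 - (-1)·(0)) + (0)·((0)·(-1) - 5·(0)) = 7·(24) - (0)·(0) + (0)·(0) = 168.
  So p(λ) = λ³ - 17λ² + 94λ - 168.
Step 2 — look for an integer root (rational root theorem: any rational root is an integer divisor of 168). Testing λ = 4:
  p(4) = 64 - 272 + 376 - 168 = 0  ✓
  Dividing out (λ - 4): p(λ) = (λ - 4)(λ² - 13λ + 42).
Step 3 — remaining eigenvalues from the quadratic λ² - 13λ + 42 = 0:
  Δ = 13² - 4·42 = 169 - 168 = 1,  λ = (13 ± √1)/2 = (13 ± 1)/2 = 7 or 6.
  Sorted: λ_1 = 7,  λ_2 = 6,  λ_3 = 4  (check: sum = 17 = tr ✓).

Step 4 — unit eigenvector for λ_1 = 7: v spans the null space of (Sigma - λ_1 I), whose rows are
  r_1 = (0, 0, 0),  r_2 = (0, -2, -1),  r_3 = (0, -1, -2).
  v is orthogonal to every row, so take v ∝ r_2 × r_3 = ((-2)·(-2) - (-1)·(-1), (-1)·(0) - (0)·(-2), (0)·(-1) - (-2)·(0)) = (3, 0, 0).
  Rescale (divide by 3): u = (1, 0, 0).
  ||u|| = √((1)² + (0)² + (0)²) = √(1) = 1,  v_1 = u/||u|| ≈ (1, 0, 0) (||v_1|| = 1).

λ_1 = 7,  λ_2 = 6,  λ_3 = 4;  v_1 ≈ (1, 0, 0)


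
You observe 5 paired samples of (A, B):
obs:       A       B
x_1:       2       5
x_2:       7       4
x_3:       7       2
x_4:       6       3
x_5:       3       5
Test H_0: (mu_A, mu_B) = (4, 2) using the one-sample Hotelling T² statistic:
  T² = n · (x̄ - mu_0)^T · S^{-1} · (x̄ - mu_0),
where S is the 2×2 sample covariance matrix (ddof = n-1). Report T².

Step 1 — sample mean vector:
  mean(A) = (2 + 7 + 7 + 6 + 3) / 5 = 25/5 = 5
  mean(B) = (5 + 4 + 2 + 3 + 5) / 5 = 19/5 = 3.8
  x̄ = (5, 3.8),  deviation x̄ - mu_0 = (5, 3.8) - (4, 2) = (1, 1.8).

Step 2 — sample covariance matrix, S[i,j] = (1/(n-1)) · Σ_k (x_{k,i} - mean_i) · (x_{k,j} - mean_j), divisor n-1 = 4:
  S[A,A] = ((-3)·(-3) + (2)·(2) + (2)·(2) + (1)·(1) + (-2)·(-2)) / 4 = 22/4 = 5.5
  S[A,B] = ((-3)·(1.2) + (2)·(0.2) + (2)·(-1.8) + (1)·(-0.8) + (-2)·(1.2)) / 4 = -10/4 = -2.5
  S[B,B] = ((1.2)·(1.2) + (0.2)·(0.2) + (-1.8)·(-1.8) + (-0.8)·(-0.8) + (1.2)·(1.2)) / 4 = 6.8/4 = 1.7
  S = [[5.5, -2.5],
 [-2.5, 1.7]].

Step 3 — invert S. det(S) = 5.5·1.7 - (-2.5)² = 3.1.
  S^{-1} = (1/det) · [[d, -b], [-b, a]] = [[0.5484, 0.8065],
 [0.8065, 1.7742]].

Step 4 — quadratic form (x̄ - mu_0)^T · S^{-1} · (x̄ - mu_0):
  S^{-1} · (x̄ - mu_0) = (2, 4),
  (x̄ - mu_0)^T · [...] = (1)·(2) + (1.8)·(4) = 9.2.

Step 5 — scale by n: T² = 5 · 9.2 = 46.

T² ≈ 46


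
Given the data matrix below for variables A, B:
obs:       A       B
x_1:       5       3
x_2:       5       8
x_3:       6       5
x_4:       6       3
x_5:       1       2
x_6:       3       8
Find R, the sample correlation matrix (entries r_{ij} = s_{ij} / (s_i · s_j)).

Step 1 — column means:
  mean(A) = (5 + 5 + 6 + 6 + 1 + 3) / 6 = 26/6 = 4.3333
  mean(B) = (3 + 8 + 5 + 3 + 2 + 8) / 6 = 29/6 = 4.8333

Step 2 — sample variances and covariances s[i,j] = (1/(n-1)) · Σ_k (x_{k,i} - mean_i) · (x_{k,j} - mean_j), with n-1 = 5:
  s[A,A] = ((0.6667)·(0.6667) + (0.6667)·(0.6667) + (1.6667)·(1.6667) + (1.6667)·(1.6667) + (-3.3333)·(-3.3333) + (-1.3333)·(-1.3333)) / 5 = 19.3333/5 = 3.8667
  s[A,B] = ((0.6667)·(-1.8333) + (0.6667)·(3.1667) + (1.6667)·(0.1667) + (1.6667)·(-1.8333) + (-3.3333)·(-2.8333) + (-1.3333)·(3.1667)) / 5 = 3.3333/5 = 0.6667
  s[B,B] = ((-1.8333)·(-1.8333) + (3.1667)·(3.1667) + (0.1667)·(0.1667) + (-1.8333)·(-1.8333) + (-2.8333)·(-2.8333) + (3.1667)·(3.1667)) / 5 = 34.8333/5 = 6.9667
  Sample standard deviations s_i = √(s[i,i]):
  s(A) = √(3.8667) = 1.9664
  s(B) = √(6.9667) = 2.6394

Step 3 — r_{ij} = s_{ij} / (s_i · s_j):
  r[A,A] = 1 (diagonal).
  r[A,B] = 0.6667 / (1.9664 · 2.6394) = 0.6667 / 5.1902 = 0.1284
  r[B,B] = 1 (diagonal).

R is symmetric with unit diagonal. Assembling:

R = [[1, 0.1284],
 [0.1284, 1]]


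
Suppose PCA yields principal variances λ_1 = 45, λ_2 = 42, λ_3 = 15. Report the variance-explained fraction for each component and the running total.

Step 1 — total variance = trace(Sigma) = Σ λ_i = 45 + 42 + 15 = 102.

Step 2 — fraction explained by component i = λ_i / Σ λ:
  PC1: 45/102 = 0.4412
  PC2: 42/102 = 0.4118
  PC3: 15/102 = 0.1471

Step 3 — cumulative fraction after k components = (λ_1 + ... + λ_k) / Σ λ:
  k = 1: 45/102 = 0.4412
  k = 2: (45 + 42)/102 = 87/102 = 0.8529
  k = 3: (45 + 42 + 15)/102 = 102/102 = 1

Summary (fraction, with percent):

explained: PC1 0.4412 (44.12%), PC2 0.4118 (41.18%), PC3 0.1471 (14.71%);  cumulative: 0.4412, 0.8529, 1


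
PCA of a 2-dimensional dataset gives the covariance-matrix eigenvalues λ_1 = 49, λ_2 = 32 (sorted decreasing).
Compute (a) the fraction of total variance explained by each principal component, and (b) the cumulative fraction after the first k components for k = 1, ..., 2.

Step 1 — total variance = trace(Sigma) = Σ λ_i = 49 + 32 = 81.

Step 2 — fraction explained by component i = λ_i / Σ λ:
  PC1: 49/81 = 0.6049
  PC2: 32/81 = 0.3951

Step 3 — cumulative fraction after k components = (λ_1 + ... + λ_k) / Σ λ:
  k = 1: 49/81 = 0.6049
  k = 2: (49 + 32)/81 = 81/81 = 1

Summary (fraction, with percent):

explained: PC1 0.6049 (60.49%), PC2 0.3951 (39.51%);  cumulative: 0.6049, 1


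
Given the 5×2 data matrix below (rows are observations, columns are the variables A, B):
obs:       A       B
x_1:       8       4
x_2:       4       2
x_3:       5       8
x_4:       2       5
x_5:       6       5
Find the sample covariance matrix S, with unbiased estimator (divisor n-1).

Step 1 — column means:
  mean(A) = (8 + 4 + 5 + 2 + 6) / 5 = 25/5 = 5
  mean(B) = (4 + 2 + 8 + 5 + 5) / 5 = 24/5 = 4.8

Step 2 — sample covariance S[i,j] = (1/(n-1)) · Σ_k (x_{k,i} - mean_i) · (x_{k,j} - mean_j), with n-1 = 4.
  S[A,A] = ((3)·(3) + (-1)·(-1) + (0)·(0) + (-3)·(-3) + (1)·(1)) / 4 = 20/4 = 5
  S[A,B] = ((3)·(-0.8) + (-1)·(-2.8) + (0)·(3.2) + (-3)·(0.2) + (1)·(0.2)) / 4 = 0/4 = 0
  S[B,B] = ((-0.8)·(-0.8) + (-2.8)·(-2.8) + (3.2)·(3.2) + (0.2)·(0.2) + (0.2)·(0.2)) / 4 = 18.8/4 = 4.7

S is symmetric (S[j,i] = S[i,j]). Assembling:

S = [[5, 0],
 [0, 4.7]]


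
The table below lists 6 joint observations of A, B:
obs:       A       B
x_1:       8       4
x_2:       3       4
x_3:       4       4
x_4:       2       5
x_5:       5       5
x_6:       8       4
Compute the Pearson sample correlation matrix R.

Step 1 — column means:
  mean(A) = (8 + 3 + 4 + 2 + 5 + 8) / 6 = 30/6 = 5
  mean(B) = (4 + 4 + 4 + 5 + 5 + 4) / 6 = 26/6 = 4.3333

Step 2 — sample variances and covariances s[i,j] = (1/(n-1)) · Σ_k (x_{k,i} - mean_i) · (x_{k,j} - mean_j), with n-1 = 5:
  s[A,A] = ((3)·(3) + (-2)·(-2) + (-1)·(-1) + (-3)·(-3) + (0)·(0) + (3)·(3)) / 5 = 32/5 = 6.4
  s[A,B] = ((3)·(-0.3333) + (-2)·(-0.3333) + (-1)·(-0.3333) + (-3)·(0.6667) + (0)·(0.6667) + (3)·(-0.3333)) / 5 = -3/5 = -0.6
  s[B,B] = ((-0.3333)·(-0.3333) + (-0.3333)·(-0.3333) + (-0.3333)·(-0.3333) + (0.6667)·(0.6667) + (0.6667)·(0.6667) + (-0.3333)·(-0.3333)) / 5 = 1.3333/5 = 0.2667
  Sample standard deviations s_i = √(s[i,i]):
  s(A) = √(6.4) = 2.5298
  s(B) = √(0.2667) = 0.5164

Step 3 — r_{ij} = s_{ij} / (s_i · s_j):
  r[A,A] = 1 (diagonal).
  r[A,B] = -0.6 / (2.5298 · 0.5164) = -0.6 / 1.3064 = -0.4593
  r[B,B] = 1 (diagonal).

R is symmetric with unit diagonal. Assembling:

R = [[1, -0.4593],
 [-0.4593, 1]]


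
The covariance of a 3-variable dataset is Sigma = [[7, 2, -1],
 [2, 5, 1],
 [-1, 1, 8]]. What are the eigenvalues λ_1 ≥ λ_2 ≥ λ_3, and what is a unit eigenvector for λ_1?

Step 1 — characteristic polynomial p(λ) = det(λI - Sigma) = λ³ - tr·λ² + c_1·λ - det, where tr = trace, c_1 = sum of the principal 2×2 minors, det = det(Sigma):
  tr = 7 + 5 + 8 = 20,
  c_1 = (7·5 - (2)²) + (7·8 - (-1)²) + (5·8 - (1)²) = 31 + 55 + 39 = 125,
  det = 7·(5·8 - (1)²) - (2)·((2)·8 - (1)·(-1)) + (-1)·((2)·(1) - 5·(-1)) = 7·(39) - (2)·(17) + (-1)·(7) = 232.
  So p(λ) = λ³ - 20λ² + 125λ - 232.
Step 2 — look for an integer root (rational root theorem: any rational root is an integer divisor of 232). Testing λ = 8:
  p(8) = 512 - 1280 + 1000 - 232 = 0  ✓
  Dividing out (λ - 8): p(λ) = (λ - 8)(λ² - 12λ + 29).
Step 3 — remaining eigenvalues from the quadratic λ² - 12λ + 29 = 0:
  Δ = 12² - 4·29 = 144 - 116 = 28,  λ = (12 ± √28)/2 = (12 ± 5.2915)/2 ≈ 8.6458 or 3.3542.
  Sorted: λ_1 = 8.6458,  λ_2 = 8,  λ_3 = 3.3542  (check: sum = 20 = tr ✓).

Step 4 — unit eigenvector for λ_1 ≈ 8.6458: v spans the null space of (Sigma - λ_1 I), whose rows are
  r_1 = (-1.6458, 2, -1),  r_2 = (2, -3.6458, 1),  r_3 = (-1, 1, -0.6458).
  v is orthogonal to every row, so take v ∝ r_1 × r_2 = ((2)·(1) - (-1)·(-3.6458), (-1)·(2) - (-1.6458)·(1), (-1.6458)·(-3.6458) - (2)·(2)) ≈ (-1.6458, -0.3542, 2).
  Rescale (multiply by -1 so the first nonzero entry is positive): u = (1.6458, 0.3542, -2).
  ||u|| = √((1.6458)² + (0.3542)² + (-2)²) = √(6.834) ≈ 2.6142,  v_1 = u/||u|| ≈ (0.6295, 0.1355, -0.7651) (||v_1|| = 1).

λ_1 = 8.6458,  λ_2 = 8,  λ_3 = 3.3542;  v_1 ≈ (0.6295, 0.1355, -0.7651)


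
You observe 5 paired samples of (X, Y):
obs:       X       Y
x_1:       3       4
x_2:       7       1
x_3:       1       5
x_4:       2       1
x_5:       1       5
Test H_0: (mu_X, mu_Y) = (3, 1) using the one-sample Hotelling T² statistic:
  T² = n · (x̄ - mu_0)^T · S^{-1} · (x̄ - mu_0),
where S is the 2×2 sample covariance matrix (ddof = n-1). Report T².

Step 1 — sample mean vector:
  mean(X) = (3 + 7 + 1 + 2 + 1) / 5 = 14/5 = 2.8
  mean(Y) = (4 + 1 + 5 + 1 + 5) / 5 = 16/5 = 3.2
  x̄ = (2.8, 3.2),  deviation x̄ - mu_0 = (2.8, 3.2) - (3, 1) = (-0.2, 2.2).

Step 2 — sample covariance matrix, S[i,j] = (1/(n-1)) · Σ_k (x_{k,i} - mean_i) · (x_{k,j} - mean_j), divisor n-1 = 4:
  S[X,X] = ((0.2)·(0.2) + (4.2)·(4.2) + (-1.8)·(-1.8) + (-0.8)·(-0.8) + (-1.8)·(-1.8)) / 4 = 24.8/4 = 6.2
  S[X,Y] = ((0.2)·(0.8) + (4.2)·(-2.2) + (-1.8)·(1.8) + (-0.8)·(-2.2) + (-1.8)·(1.8)) / 4 = -13.8/4 = -3.45
  S[Y,Y] = ((0.8)·(0.8) + (-2.2)·(-2.2) + (1.8)·(1.8) + (-2.2)·(-2.2) + (1.8)·(1.8)) / 4 = 16.8/4 = 4.2
  S = [[6.2, -3.45],
 [-3.45, 4.2]].

Step 3 — invert S. det(S) = 6.2·4.2 - (-3.45)² = 14.1375.
  S^{-1} = (1/det) · [[d, -b], [-b, a]] = [[0.2971, 0.244],
 [0.244, 0.4385]].

Step 4 — quadratic form (x̄ - mu_0)^T · S^{-1} · (x̄ - mu_0):
  S^{-1} · (x̄ - mu_0) = (0.4775, 0.916),
  (x̄ - mu_0)^T · [...] = (-0.2)·(0.4775) + (2.2)·(0.916) = 1.9197.

Step 5 — scale by n: T² = 5 · 1.9197 = 9.5986.

T² ≈ 9.5986


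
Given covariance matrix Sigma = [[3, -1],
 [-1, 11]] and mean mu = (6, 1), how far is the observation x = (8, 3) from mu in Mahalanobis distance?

Step 1 — centre the observation: (x - mu) = (2, 2).

Step 2 — invert Sigma. det(Sigma) = 3·11 - (-1)² = 32.
  Sigma^{-1} = (1/det) · [[d, -b], [-b, a]] = [[0.3438, 0.0312],
 [0.0312, 0.0938]].

Step 3 — form the quadratic (x - mu)^T · Sigma^{-1} · (x - mu):
  Sigma^{-1} · (x - mu) = (0.75, 0.25).
  (x - mu)^T · [Sigma^{-1} · (x - mu)] = (2)·(0.75) + (2)·(0.25) = 2.

Step 4 — take square root: d = √(2) ≈ 1.4142.

d(x, mu) = √(2) ≈ 1.4142


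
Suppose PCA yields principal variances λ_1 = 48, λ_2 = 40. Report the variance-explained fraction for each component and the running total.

Step 1 — total variance = trace(Sigma) = Σ λ_i = 48 + 40 = 88.

Step 2 — fraction explained by component i = λ_i / Σ λ:
  PC1: 48/88 = 0.5455
  PC2: 40/88 = 0.4545

Step 3 — cumulative fraction after k components = (λ_1 + ... + λ_k) / Σ λ:
  k = 1: 48/88 = 0.5455
  k = 2: (48 + 40)/88 = 88/88 = 1

Summary (fraction, with percent):

explained: PC1 0.5455 (54.55%), PC2 0.4545 (45.45%);  cumulative: 0.5455, 1


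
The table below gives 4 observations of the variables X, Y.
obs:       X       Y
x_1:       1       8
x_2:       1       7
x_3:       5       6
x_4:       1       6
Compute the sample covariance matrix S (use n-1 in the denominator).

Step 1 — column means:
  mean(X) = (1 + 1 + 5 + 1) / 4 = 8/4 = 2
  mean(Y) = (8 + 7 + 6 + 6) / 4 = 27/4 = 6.75

Step 2 — sample covariance S[i,j] = (1/(n-1)) · Σ_k (x_{k,i} - mean_i) · (x_{k,j} - mean_j), with n-1 = 3.
  S[X,X] = ((-1)·(-1) + (-1)·(-1) + (3)·(3) + (-1)·(-1)) / 3 = 12/3 = 4
  S[X,Y] = ((-1)·(1.25) + (-1)·(0.25) + (3)·(-0.75) + (-1)·(-0.75)) / 3 = -3/3 = -1
  S[Y,Y] = ((1.25)·(1.25) + (0.25)·(0.25) + (-0.75)·(-0.75) + (-0.75)·(-0.75)) / 3 = 2.75/3 = 0.9167

S is symmetric (S[j,i] = S[i,j]). Assembling:

S = [[4, -1],
 [-1, 0.9167]]


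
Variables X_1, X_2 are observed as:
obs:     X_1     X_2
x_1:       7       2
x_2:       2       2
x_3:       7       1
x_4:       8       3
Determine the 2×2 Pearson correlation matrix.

Step 1 — column means:
  mean(X_1) = (7 + 2 + 7 + 8) / 4 = 24/4 = 6
  mean(X_2) = (2 + 2 + 1 + 3) / 4 = 8/4 = 2

Step 2 — sample variances and covariances s[i,j] = (1/(n-1)) · Σ_k (x_{k,i} - mean_i) · (x_{k,j} - mean_j), with n-1 = 3:
  s[X_1,X_1] = ((1)·(1) + (-4)·(-4) + (1)·(1) + (2)·(2)) / 3 = 22/3 = 7.3333
  s[X_1,X_2] = ((1)·(0) + (-4)·(0) + (1)·(-1) + (2)·(1)) / 3 = 1/3 = 0.3333
  s[X_2,X_2] = ((0)·(0) + (0)·(0) + (-1)·(-1) + (1)·(1)) / 3 = 2/3 = 0.6667
  Sample standard deviations s_i = √(s[i,i]):
  s(X_1) = √(7.3333) = 2.708
  s(X_2) = √(0.6667) = 0.8165

Step 3 — r_{ij} = s_{ij} / (s_i · s_j):
  r[X_1,X_1] = 1 (diagonal).
  r[X_1,X_2] = 0.3333 / (2.708 · 0.8165) = 0.3333 / 2.2111 = 0.1508
  r[X_2,X_2] = 1 (diagonal).

R is symmetric with unit diagonal. Assembling:

R = [[1, 0.1508],
 [0.1508, 1]]


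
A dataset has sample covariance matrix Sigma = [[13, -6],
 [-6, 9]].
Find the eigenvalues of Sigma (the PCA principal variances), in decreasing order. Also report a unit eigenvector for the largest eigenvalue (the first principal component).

Step 1 — characteristic polynomial of 2×2 Sigma:
  det(Sigma - λI) = λ² - trace · λ + det = 0.
  trace = 13 + 9 = 22, det = 13·9 - (-6)² = 81.
Step 2 — discriminant:
  Δ = trace² - 4·det = 484 - 324 = 160.
Step 3 — eigenvalues:
  λ = (trace ± √Δ)/2 = (22 ± 12.6491)/2,
  λ_1 = 17.3246,  λ_2 = 4.6754.

Step 4 — unit eigenvector for λ_1: solve (Sigma - λ_1 I)v = 0. First row:
  (13 - 17.3246)·v_x + (-6)·v_y = 0, i.e. (-4.3246)·v_x + (-6)·v_y = 0,
  so v ∝ (b, λ_1 - a) = (-6, 4.3246); multiply by -1 so the first entry is positive: u = (6, -4.3246).
  ||u|| = √((6)² + (-4.3246)²) = √(54.7018) ≈ 7.3961,
  v_1 = u/||u|| ≈ (0.8112, -0.5847) (||v_1|| = 1).

λ_1 = 17.3246,  λ_2 = 4.6754;  v_1 ≈ (0.8112, -0.5847)


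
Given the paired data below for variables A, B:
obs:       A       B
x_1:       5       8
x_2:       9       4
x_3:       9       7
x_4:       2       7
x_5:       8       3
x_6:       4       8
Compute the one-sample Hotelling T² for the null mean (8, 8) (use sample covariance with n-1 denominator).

Step 1 — sample mean vector:
  mean(A) = (5 + 9 + 9 + 2 + 8 + 4) / 6 = 37/6 = 6.1667
  mean(B) = (8 + 4 + 7 + 7 + 3 + 8) / 6 = 37/6 = 6.1667
  x̄ = (6.1667, 6.1667),  deviation x̄ - mu_0 = (6.1667, 6.1667) - (8, 8) = (-1.8333, -1.8333).

Step 2 — sample covariance matrix, S[i,j] = (1/(n-1)) · Σ_k (x_{k,i} - mean_i) · (x_{k,j} - mean_j), divisor n-1 = 5:
  S[A,A] = ((-1.1667)·(-1.1667) + (2.8333)·(2.8333) + (2.8333)·(2.8333) + (-4.1667)·(-4.1667) + (1.8333)·(1.8333) + (-2.1667)·(-2.1667)) / 5 = 42.8333/5 = 8.5667
  S[A,B] = ((-1.1667)·(1.8333) + (2.8333)·(-2.1667) + (2.8333)·(0.8333) + (-4.1667)·(0.8333) + (1.8333)·(-3.1667) + (-2.1667)·(1.8333)) / 5 = -19.1667/5 = -3.8333
  S[B,B] = ((1.8333)·(1.8333) + (-2.1667)·(-2.1667) + (0.8333)·(0.8333) + (0.8333)·(0.8333) + (-3.1667)·(-3.1667) + (1.8333)·(1.8333)) / 5 = 22.8333/5 = 4.5667
  S = [[8.5667, -3.8333],
 [-3.8333, 4.5667]].

Step 3 — invert S. det(S) = 8.5667·4.5667 - (-3.8333)² = 24.4267.
  S^{-1} = (1/det) · [[d, -b], [-b, a]] = [[0.187, 0.1569],
 [0.1569, 0.3507]].

Step 4 — quadratic form (x̄ - mu_0)^T · S^{-1} · (x̄ - mu_0):
  S^{-1} · (x̄ - mu_0) = (-0.6305, -0.9307),
  (x̄ - mu_0)^T · [...] = (-1.8333)·(-0.6305) + (-1.8333)·(-0.9307) = 2.8621.

Step 5 — scale by n: T² = 6 · 2.8621 = 17.1725.

T² ≈ 17.1725


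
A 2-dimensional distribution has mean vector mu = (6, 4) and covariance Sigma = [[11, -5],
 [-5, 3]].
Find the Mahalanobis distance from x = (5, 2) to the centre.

Step 1 — centre the observation: (x - mu) = (-1, -2).

Step 2 — invert Sigma. det(Sigma) = 11·3 - (-5)² = 8.
  Sigma^{-1} = (1/det) · [[d, -b], [-b, a]] = [[0.375, 0.625],
 [0.625, 1.375]].

Step 3 — form the quadratic (x - mu)^T · Sigma^{-1} · (x - mu):
  Sigma^{-1} · (x - mu) = (-1.625, -3.375).
  (x - mu)^T · [Sigma^{-1} · (x - mu)] = (-1)·(-1.625) + (-2)·(-3.375) = 8.375.

Step 4 — take square root: d = √(8.375) ≈ 2.894.

d(x, mu) = √(8.375) ≈ 2.894


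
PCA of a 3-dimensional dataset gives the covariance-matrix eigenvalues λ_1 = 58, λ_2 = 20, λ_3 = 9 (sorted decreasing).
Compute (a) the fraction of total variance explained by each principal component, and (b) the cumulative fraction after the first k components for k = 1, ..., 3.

Step 1 — total variance = trace(Sigma) = Σ λ_i = 58 + 20 + 9 = 87.

Step 2 — fraction explained by component i = λ_i / Σ λ:
  PC1: 58/87 = 0.6667
  PC2: 20/87 = 0.2299
  PC3: 9/87 = 0.1034

Step 3 — cumulative fraction after k components = (λ_1 + ... + λ_k) / Σ λ:
  k = 1: 58/87 = 0.6667
  k = 2: (58 + 20)/87 = 78/87 = 0.8966
  k = 3: (58 + 20 + 9)/87 = 87/87 = 1

Summary (fraction, with percent):

explained: PC1 0.6667 (66.67%), PC2 0.2299 (22.99%), PC3 0.1034 (10.34%);  cumulative: 0.6667, 0.8966, 1


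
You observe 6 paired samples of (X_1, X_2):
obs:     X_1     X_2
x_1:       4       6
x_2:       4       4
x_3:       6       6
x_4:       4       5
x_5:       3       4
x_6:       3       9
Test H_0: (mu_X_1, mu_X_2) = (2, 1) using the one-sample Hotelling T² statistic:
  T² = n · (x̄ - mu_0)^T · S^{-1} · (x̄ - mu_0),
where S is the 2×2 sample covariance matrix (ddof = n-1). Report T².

Step 1 — sample mean vector:
  mean(X_1) = (4 + 4 + 6 + 4 + 3 + 3) / 6 = 24/6 = 4
  mean(X_2) = (6 + 4 + 6 + 5 + 4 + 9) / 6 = 34/6 = 5.6667
  x̄ = (4, 5.6667),  deviation x̄ - mu_0 = (4, 5.6667) - (2, 1) = (2, 4.6667).

Step 2 — sample covariance matrix, S[i,j] = (1/(n-1)) · Σ_k (x_{k,i} - mean_i) · (x_{k,j} - mean_j), divisor n-1 = 5:
  S[X_1,X_1] = ((0)·(0) + (0)·(0) + (2)·(2) + (0)·(0) + (-1)·(-1) + (-1)·(-1)) / 5 = 6/5 = 1.2
  S[X_1,X_2] = ((0)·(0.3333) + (0)·(-1.6667) + (2)·(0.3333) + (0)·(-0.6667) + (-1)·(-1.6667) + (-1)·(3.3333)) / 5 = -1/5 = -0.2
  S[X_2,X_2] = ((0.3333)·(0.3333) + (-1.6667)·(-1.6667) + (0.3333)·(0.3333) + (-0.6667)·(-0.6667) + (-1.6667)·(-1.6667) + (3.3333)·(3.3333)) / 5 = 17.3333/5 = 3.4667
  S = [[1.2, -0.2],
 [-0.2, 3.4667]].

Step 3 — invert S. det(S) = 1.2·3.4667 - (-0.2)² = 4.12.
  S^{-1} = (1/det) · [[d, -b], [-b, a]] = [[0.8414, 0.0485],
 [0.0485, 0.2913]].

Step 4 — quadratic form (x̄ - mu_0)^T · S^{-1} · (x̄ - mu_0):
  S^{-1} · (x̄ - mu_0) = (1.9094, 1.4563),
  (x̄ - mu_0)^T · [...] = (2)·(1.9094) + (4.6667)·(1.4563) = 10.6149.

Step 5 — scale by n: T² = 6 · 10.6149 = 63.6893.

T² ≈ 63.6893


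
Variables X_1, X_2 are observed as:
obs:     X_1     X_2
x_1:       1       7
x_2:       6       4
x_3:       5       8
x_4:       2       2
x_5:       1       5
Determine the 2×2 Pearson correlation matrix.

Step 1 — column means:
  mean(X_1) = (1 + 6 + 5 + 2 + 1) / 5 = 15/5 = 3
  mean(X_2) = (7 + 4 + 8 + 2 + 5) / 5 = 26/5 = 5.2

Step 2 — sample variances and covariances s[i,j] = (1/(n-1)) · Σ_k (x_{k,i} - mean_i) · (x_{k,j} - mean_j), with n-1 = 4:
  s[X_1,X_1] = ((-2)·(-2) + (3)·(3) + (2)·(2) + (-1)·(-1) + (-2)·(-2)) / 4 = 22/4 = 5.5
  s[X_1,X_2] = ((-2)·(1.8) + (3)·(-1.2) + (2)·(2.8) + (-1)·(-3.2) + (-2)·(-0.2)) / 4 = 2/4 = 0.5
  s[X_2,X_2] = ((1.8)·(1.8) + (-1.2)·(-1.2) + (2.8)·(2.8) + (-3.2)·(-3.2) + (-0.2)·(-0.2)) / 4 = 22.8/4 = 5.7
  Sample standard deviations s_i = √(s[i,i]):
  s(X_1) = √(5.5) = 2.3452
  s(X_2) = √(5.7) = 2.3875

Step 3 — r_{ij} = s_{ij} / (s_i · s_j):
  r[X_1,X_1] = 1 (diagonal).
  r[X_1,X_2] = 0.5 / (2.3452 · 2.3875) = 0.5 / 5.5991 = 0.0893
  r[X_2,X_2] = 1 (diagonal).

R is symmetric with unit diagonal. Assembling:

R = [[1, 0.0893],
 [0.0893, 1]]


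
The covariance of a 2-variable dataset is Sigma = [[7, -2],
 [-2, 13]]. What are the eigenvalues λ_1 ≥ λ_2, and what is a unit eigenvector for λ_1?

Step 1 — characteristic polynomial of 2×2 Sigma:
  det(Sigma - λI) = λ² - trace · λ + det = 0.
  trace = 7 + 13 = 20, det = 7·13 - (-2)² = 87.
Step 2 — discriminant:
  Δ = trace² - 4·det = 400 - 348 = 52.
Step 3 — eigenvalues:
  λ = (trace ± √Δ)/2 = (20 ± 7.2111)/2,
  λ_1 = 13.6056,  λ_2 = 6.3944.

Step 4 — unit eigenvector for λ_1: solve (Sigma - λ_1 I)v = 0. First row:
  (7 - 13.6056)·v_x + (-2)·v_y = 0, i.e. (-6.6056)·v_x + (-2)·v_y = 0,
  so v ∝ (b, λ_1 - a) = (-2, 6.6056); multiply by -1 so the first entry is positive: u = (2, -6.6056).
  ||u|| = √((2)² + (-6.6056)²) = √(47.6333) ≈ 6.9017,
  v_1 = u/||u|| ≈ (0.2898, -0.9571) (||v_1|| = 1).

λ_1 = 13.6056,  λ_2 = 6.3944;  v_1 ≈ (0.2898, -0.9571)
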